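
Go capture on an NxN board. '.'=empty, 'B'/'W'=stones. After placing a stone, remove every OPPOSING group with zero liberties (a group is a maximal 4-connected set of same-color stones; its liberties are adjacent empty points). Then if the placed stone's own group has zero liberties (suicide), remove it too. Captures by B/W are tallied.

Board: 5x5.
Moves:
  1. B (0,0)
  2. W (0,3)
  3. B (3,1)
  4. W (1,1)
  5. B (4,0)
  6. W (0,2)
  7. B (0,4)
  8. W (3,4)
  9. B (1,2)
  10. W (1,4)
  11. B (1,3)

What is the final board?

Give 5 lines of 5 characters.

Move 1: B@(0,0) -> caps B=0 W=0
Move 2: W@(0,3) -> caps B=0 W=0
Move 3: B@(3,1) -> caps B=0 W=0
Move 4: W@(1,1) -> caps B=0 W=0
Move 5: B@(4,0) -> caps B=0 W=0
Move 6: W@(0,2) -> caps B=0 W=0
Move 7: B@(0,4) -> caps B=0 W=0
Move 8: W@(3,4) -> caps B=0 W=0
Move 9: B@(1,2) -> caps B=0 W=0
Move 10: W@(1,4) -> caps B=0 W=1
Move 11: B@(1,3) -> caps B=0 W=1

Answer: B.WW.
.WBBW
.....
.B..W
B....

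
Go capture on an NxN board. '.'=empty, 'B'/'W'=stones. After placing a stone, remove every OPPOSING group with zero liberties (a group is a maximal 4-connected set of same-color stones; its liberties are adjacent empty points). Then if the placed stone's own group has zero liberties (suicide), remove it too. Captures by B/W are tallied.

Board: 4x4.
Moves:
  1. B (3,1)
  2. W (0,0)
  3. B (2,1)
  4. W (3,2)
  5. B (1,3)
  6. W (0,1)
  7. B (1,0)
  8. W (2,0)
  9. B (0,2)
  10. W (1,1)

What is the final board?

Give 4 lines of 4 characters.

Answer: WWB.
.W.B
WB..
.BW.

Derivation:
Move 1: B@(3,1) -> caps B=0 W=0
Move 2: W@(0,0) -> caps B=0 W=0
Move 3: B@(2,1) -> caps B=0 W=0
Move 4: W@(3,2) -> caps B=0 W=0
Move 5: B@(1,3) -> caps B=0 W=0
Move 6: W@(0,1) -> caps B=0 W=0
Move 7: B@(1,0) -> caps B=0 W=0
Move 8: W@(2,0) -> caps B=0 W=0
Move 9: B@(0,2) -> caps B=0 W=0
Move 10: W@(1,1) -> caps B=0 W=1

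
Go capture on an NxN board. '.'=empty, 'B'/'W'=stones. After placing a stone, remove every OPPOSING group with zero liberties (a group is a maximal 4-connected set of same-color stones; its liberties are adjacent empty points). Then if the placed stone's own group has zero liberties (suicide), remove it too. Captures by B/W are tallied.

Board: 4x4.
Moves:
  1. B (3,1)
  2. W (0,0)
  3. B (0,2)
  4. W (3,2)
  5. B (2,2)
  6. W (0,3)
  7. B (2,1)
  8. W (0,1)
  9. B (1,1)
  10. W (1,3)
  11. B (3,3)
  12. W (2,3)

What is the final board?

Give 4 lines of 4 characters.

Move 1: B@(3,1) -> caps B=0 W=0
Move 2: W@(0,0) -> caps B=0 W=0
Move 3: B@(0,2) -> caps B=0 W=0
Move 4: W@(3,2) -> caps B=0 W=0
Move 5: B@(2,2) -> caps B=0 W=0
Move 6: W@(0,3) -> caps B=0 W=0
Move 7: B@(2,1) -> caps B=0 W=0
Move 8: W@(0,1) -> caps B=0 W=0
Move 9: B@(1,1) -> caps B=0 W=0
Move 10: W@(1,3) -> caps B=0 W=0
Move 11: B@(3,3) -> caps B=1 W=0
Move 12: W@(2,3) -> caps B=1 W=0

Answer: WWBW
.B.W
.BBW
.B.B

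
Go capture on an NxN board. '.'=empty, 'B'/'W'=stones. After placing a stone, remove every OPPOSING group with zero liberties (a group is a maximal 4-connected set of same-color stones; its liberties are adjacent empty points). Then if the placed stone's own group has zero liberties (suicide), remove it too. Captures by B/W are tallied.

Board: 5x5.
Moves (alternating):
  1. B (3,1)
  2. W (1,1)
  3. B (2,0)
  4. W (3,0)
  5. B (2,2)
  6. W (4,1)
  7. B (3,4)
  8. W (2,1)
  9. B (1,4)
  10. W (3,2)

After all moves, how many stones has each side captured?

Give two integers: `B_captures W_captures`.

Answer: 0 1

Derivation:
Move 1: B@(3,1) -> caps B=0 W=0
Move 2: W@(1,1) -> caps B=0 W=0
Move 3: B@(2,0) -> caps B=0 W=0
Move 4: W@(3,0) -> caps B=0 W=0
Move 5: B@(2,2) -> caps B=0 W=0
Move 6: W@(4,1) -> caps B=0 W=0
Move 7: B@(3,4) -> caps B=0 W=0
Move 8: W@(2,1) -> caps B=0 W=0
Move 9: B@(1,4) -> caps B=0 W=0
Move 10: W@(3,2) -> caps B=0 W=1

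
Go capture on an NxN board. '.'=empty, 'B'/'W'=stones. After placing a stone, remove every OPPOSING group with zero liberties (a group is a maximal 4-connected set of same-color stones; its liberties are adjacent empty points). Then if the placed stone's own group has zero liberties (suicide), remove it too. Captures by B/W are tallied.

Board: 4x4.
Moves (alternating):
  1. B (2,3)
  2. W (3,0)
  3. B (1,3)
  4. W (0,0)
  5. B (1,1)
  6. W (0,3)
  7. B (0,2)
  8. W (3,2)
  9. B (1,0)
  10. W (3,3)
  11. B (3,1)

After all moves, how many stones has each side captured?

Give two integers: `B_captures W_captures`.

Move 1: B@(2,3) -> caps B=0 W=0
Move 2: W@(3,0) -> caps B=0 W=0
Move 3: B@(1,3) -> caps B=0 W=0
Move 4: W@(0,0) -> caps B=0 W=0
Move 5: B@(1,1) -> caps B=0 W=0
Move 6: W@(0,3) -> caps B=0 W=0
Move 7: B@(0,2) -> caps B=1 W=0
Move 8: W@(3,2) -> caps B=1 W=0
Move 9: B@(1,0) -> caps B=1 W=0
Move 10: W@(3,3) -> caps B=1 W=0
Move 11: B@(3,1) -> caps B=1 W=0

Answer: 1 0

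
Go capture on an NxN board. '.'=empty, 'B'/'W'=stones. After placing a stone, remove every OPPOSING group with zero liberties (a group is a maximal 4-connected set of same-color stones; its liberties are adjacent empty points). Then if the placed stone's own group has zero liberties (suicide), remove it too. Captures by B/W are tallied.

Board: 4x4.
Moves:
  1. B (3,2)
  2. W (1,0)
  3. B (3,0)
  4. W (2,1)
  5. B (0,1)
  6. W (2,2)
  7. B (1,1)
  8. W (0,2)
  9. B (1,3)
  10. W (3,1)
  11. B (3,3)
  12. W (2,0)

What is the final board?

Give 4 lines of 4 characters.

Answer: .BW.
WB.B
WWW.
.WBB

Derivation:
Move 1: B@(3,2) -> caps B=0 W=0
Move 2: W@(1,0) -> caps B=0 W=0
Move 3: B@(3,0) -> caps B=0 W=0
Move 4: W@(2,1) -> caps B=0 W=0
Move 5: B@(0,1) -> caps B=0 W=0
Move 6: W@(2,2) -> caps B=0 W=0
Move 7: B@(1,1) -> caps B=0 W=0
Move 8: W@(0,2) -> caps B=0 W=0
Move 9: B@(1,3) -> caps B=0 W=0
Move 10: W@(3,1) -> caps B=0 W=0
Move 11: B@(3,3) -> caps B=0 W=0
Move 12: W@(2,0) -> caps B=0 W=1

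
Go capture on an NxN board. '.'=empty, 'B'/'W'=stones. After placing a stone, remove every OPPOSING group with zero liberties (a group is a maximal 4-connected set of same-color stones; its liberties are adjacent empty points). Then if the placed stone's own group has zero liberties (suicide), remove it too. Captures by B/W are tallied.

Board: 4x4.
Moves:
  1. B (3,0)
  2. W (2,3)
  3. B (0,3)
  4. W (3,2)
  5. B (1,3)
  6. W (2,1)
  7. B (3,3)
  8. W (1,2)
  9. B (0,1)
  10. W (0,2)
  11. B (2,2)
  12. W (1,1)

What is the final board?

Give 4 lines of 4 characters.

Move 1: B@(3,0) -> caps B=0 W=0
Move 2: W@(2,3) -> caps B=0 W=0
Move 3: B@(0,3) -> caps B=0 W=0
Move 4: W@(3,2) -> caps B=0 W=0
Move 5: B@(1,3) -> caps B=0 W=0
Move 6: W@(2,1) -> caps B=0 W=0
Move 7: B@(3,3) -> caps B=0 W=0
Move 8: W@(1,2) -> caps B=0 W=0
Move 9: B@(0,1) -> caps B=0 W=0
Move 10: W@(0,2) -> caps B=0 W=2
Move 11: B@(2,2) -> caps B=0 W=2
Move 12: W@(1,1) -> caps B=0 W=2

Answer: .BW.
.WW.
.W.W
B.W.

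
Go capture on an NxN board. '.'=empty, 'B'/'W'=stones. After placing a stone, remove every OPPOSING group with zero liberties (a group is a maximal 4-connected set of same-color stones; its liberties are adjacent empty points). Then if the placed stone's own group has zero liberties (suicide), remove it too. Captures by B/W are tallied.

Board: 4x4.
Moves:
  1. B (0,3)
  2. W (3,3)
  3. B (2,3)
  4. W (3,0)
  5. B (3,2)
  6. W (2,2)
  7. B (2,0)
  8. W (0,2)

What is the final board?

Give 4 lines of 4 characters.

Move 1: B@(0,3) -> caps B=0 W=0
Move 2: W@(3,3) -> caps B=0 W=0
Move 3: B@(2,3) -> caps B=0 W=0
Move 4: W@(3,0) -> caps B=0 W=0
Move 5: B@(3,2) -> caps B=1 W=0
Move 6: W@(2,2) -> caps B=1 W=0
Move 7: B@(2,0) -> caps B=1 W=0
Move 8: W@(0,2) -> caps B=1 W=0

Answer: ..WB
....
B.WB
W.B.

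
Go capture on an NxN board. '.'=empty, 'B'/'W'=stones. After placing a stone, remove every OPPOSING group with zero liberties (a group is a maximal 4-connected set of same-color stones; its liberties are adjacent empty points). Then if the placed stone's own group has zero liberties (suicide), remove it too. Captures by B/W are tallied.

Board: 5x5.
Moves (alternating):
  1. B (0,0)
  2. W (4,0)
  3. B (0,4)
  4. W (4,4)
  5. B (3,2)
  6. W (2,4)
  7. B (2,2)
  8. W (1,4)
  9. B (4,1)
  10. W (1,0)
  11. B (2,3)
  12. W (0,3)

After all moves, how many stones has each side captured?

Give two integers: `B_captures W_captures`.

Answer: 0 1

Derivation:
Move 1: B@(0,0) -> caps B=0 W=0
Move 2: W@(4,0) -> caps B=0 W=0
Move 3: B@(0,4) -> caps B=0 W=0
Move 4: W@(4,4) -> caps B=0 W=0
Move 5: B@(3,2) -> caps B=0 W=0
Move 6: W@(2,4) -> caps B=0 W=0
Move 7: B@(2,2) -> caps B=0 W=0
Move 8: W@(1,4) -> caps B=0 W=0
Move 9: B@(4,1) -> caps B=0 W=0
Move 10: W@(1,0) -> caps B=0 W=0
Move 11: B@(2,3) -> caps B=0 W=0
Move 12: W@(0,3) -> caps B=0 W=1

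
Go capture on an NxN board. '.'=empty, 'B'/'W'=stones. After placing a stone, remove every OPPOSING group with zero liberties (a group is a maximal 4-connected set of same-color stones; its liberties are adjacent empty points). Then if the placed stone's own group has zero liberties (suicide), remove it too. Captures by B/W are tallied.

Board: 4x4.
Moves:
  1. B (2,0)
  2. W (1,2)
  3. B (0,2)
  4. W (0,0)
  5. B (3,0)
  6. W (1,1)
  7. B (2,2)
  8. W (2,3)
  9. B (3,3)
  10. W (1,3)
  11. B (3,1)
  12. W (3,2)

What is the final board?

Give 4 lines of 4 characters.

Answer: W.B.
.WWW
B.BW
BBW.

Derivation:
Move 1: B@(2,0) -> caps B=0 W=0
Move 2: W@(1,2) -> caps B=0 W=0
Move 3: B@(0,2) -> caps B=0 W=0
Move 4: W@(0,0) -> caps B=0 W=0
Move 5: B@(3,0) -> caps B=0 W=0
Move 6: W@(1,1) -> caps B=0 W=0
Move 7: B@(2,2) -> caps B=0 W=0
Move 8: W@(2,3) -> caps B=0 W=0
Move 9: B@(3,3) -> caps B=0 W=0
Move 10: W@(1,3) -> caps B=0 W=0
Move 11: B@(3,1) -> caps B=0 W=0
Move 12: W@(3,2) -> caps B=0 W=1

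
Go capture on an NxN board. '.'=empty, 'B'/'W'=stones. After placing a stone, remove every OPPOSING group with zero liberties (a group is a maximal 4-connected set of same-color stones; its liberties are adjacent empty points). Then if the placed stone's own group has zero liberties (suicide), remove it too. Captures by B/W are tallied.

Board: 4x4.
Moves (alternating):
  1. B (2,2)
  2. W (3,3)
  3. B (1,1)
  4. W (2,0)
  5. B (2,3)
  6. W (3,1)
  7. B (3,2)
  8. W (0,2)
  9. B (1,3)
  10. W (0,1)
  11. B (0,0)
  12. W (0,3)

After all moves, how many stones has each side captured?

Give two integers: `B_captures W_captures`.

Answer: 1 0

Derivation:
Move 1: B@(2,2) -> caps B=0 W=0
Move 2: W@(3,3) -> caps B=0 W=0
Move 3: B@(1,1) -> caps B=0 W=0
Move 4: W@(2,0) -> caps B=0 W=0
Move 5: B@(2,3) -> caps B=0 W=0
Move 6: W@(3,1) -> caps B=0 W=0
Move 7: B@(3,2) -> caps B=1 W=0
Move 8: W@(0,2) -> caps B=1 W=0
Move 9: B@(1,3) -> caps B=1 W=0
Move 10: W@(0,1) -> caps B=1 W=0
Move 11: B@(0,0) -> caps B=1 W=0
Move 12: W@(0,3) -> caps B=1 W=0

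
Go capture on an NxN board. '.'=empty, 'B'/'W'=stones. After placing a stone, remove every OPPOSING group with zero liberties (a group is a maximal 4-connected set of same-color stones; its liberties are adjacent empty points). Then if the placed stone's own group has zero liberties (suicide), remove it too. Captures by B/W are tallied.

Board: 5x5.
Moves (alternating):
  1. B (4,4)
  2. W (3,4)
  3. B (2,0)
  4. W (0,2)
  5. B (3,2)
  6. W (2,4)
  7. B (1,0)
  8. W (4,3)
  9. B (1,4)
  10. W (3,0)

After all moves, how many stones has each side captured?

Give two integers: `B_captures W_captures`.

Move 1: B@(4,4) -> caps B=0 W=0
Move 2: W@(3,4) -> caps B=0 W=0
Move 3: B@(2,0) -> caps B=0 W=0
Move 4: W@(0,2) -> caps B=0 W=0
Move 5: B@(3,2) -> caps B=0 W=0
Move 6: W@(2,4) -> caps B=0 W=0
Move 7: B@(1,0) -> caps B=0 W=0
Move 8: W@(4,3) -> caps B=0 W=1
Move 9: B@(1,4) -> caps B=0 W=1
Move 10: W@(3,0) -> caps B=0 W=1

Answer: 0 1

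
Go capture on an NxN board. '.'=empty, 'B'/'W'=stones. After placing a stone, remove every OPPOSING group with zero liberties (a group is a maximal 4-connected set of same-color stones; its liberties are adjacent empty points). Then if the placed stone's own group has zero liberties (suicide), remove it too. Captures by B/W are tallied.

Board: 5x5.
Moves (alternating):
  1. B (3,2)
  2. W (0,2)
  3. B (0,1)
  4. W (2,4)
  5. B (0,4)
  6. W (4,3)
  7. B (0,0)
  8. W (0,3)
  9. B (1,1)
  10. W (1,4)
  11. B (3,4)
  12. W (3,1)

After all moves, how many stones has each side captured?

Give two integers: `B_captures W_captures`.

Answer: 0 1

Derivation:
Move 1: B@(3,2) -> caps B=0 W=0
Move 2: W@(0,2) -> caps B=0 W=0
Move 3: B@(0,1) -> caps B=0 W=0
Move 4: W@(2,4) -> caps B=0 W=0
Move 5: B@(0,4) -> caps B=0 W=0
Move 6: W@(4,3) -> caps B=0 W=0
Move 7: B@(0,0) -> caps B=0 W=0
Move 8: W@(0,3) -> caps B=0 W=0
Move 9: B@(1,1) -> caps B=0 W=0
Move 10: W@(1,4) -> caps B=0 W=1
Move 11: B@(3,4) -> caps B=0 W=1
Move 12: W@(3,1) -> caps B=0 W=1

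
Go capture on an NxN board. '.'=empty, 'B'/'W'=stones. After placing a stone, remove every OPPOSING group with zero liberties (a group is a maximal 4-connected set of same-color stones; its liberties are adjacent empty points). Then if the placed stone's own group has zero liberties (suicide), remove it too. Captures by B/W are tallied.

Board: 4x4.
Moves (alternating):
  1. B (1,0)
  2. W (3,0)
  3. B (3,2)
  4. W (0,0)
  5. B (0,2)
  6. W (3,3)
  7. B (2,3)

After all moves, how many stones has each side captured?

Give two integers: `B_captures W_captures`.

Move 1: B@(1,0) -> caps B=0 W=0
Move 2: W@(3,0) -> caps B=0 W=0
Move 3: B@(3,2) -> caps B=0 W=0
Move 4: W@(0,0) -> caps B=0 W=0
Move 5: B@(0,2) -> caps B=0 W=0
Move 6: W@(3,3) -> caps B=0 W=0
Move 7: B@(2,3) -> caps B=1 W=0

Answer: 1 0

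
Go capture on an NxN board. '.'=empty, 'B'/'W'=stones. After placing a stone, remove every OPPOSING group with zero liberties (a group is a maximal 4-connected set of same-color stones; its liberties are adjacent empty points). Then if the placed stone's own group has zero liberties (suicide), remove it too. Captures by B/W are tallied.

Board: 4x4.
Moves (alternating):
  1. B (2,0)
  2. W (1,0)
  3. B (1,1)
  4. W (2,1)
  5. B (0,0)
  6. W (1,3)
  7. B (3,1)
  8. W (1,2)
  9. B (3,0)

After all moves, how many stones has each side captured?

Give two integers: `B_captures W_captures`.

Answer: 1 0

Derivation:
Move 1: B@(2,0) -> caps B=0 W=0
Move 2: W@(1,0) -> caps B=0 W=0
Move 3: B@(1,1) -> caps B=0 W=0
Move 4: W@(2,1) -> caps B=0 W=0
Move 5: B@(0,0) -> caps B=1 W=0
Move 6: W@(1,3) -> caps B=1 W=0
Move 7: B@(3,1) -> caps B=1 W=0
Move 8: W@(1,2) -> caps B=1 W=0
Move 9: B@(3,0) -> caps B=1 W=0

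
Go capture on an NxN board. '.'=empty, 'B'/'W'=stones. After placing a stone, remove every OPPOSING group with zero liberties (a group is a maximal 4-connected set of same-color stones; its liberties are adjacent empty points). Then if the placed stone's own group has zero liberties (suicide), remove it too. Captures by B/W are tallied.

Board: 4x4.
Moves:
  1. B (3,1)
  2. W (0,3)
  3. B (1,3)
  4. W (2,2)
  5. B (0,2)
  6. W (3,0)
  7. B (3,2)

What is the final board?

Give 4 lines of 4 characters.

Move 1: B@(3,1) -> caps B=0 W=0
Move 2: W@(0,3) -> caps B=0 W=0
Move 3: B@(1,3) -> caps B=0 W=0
Move 4: W@(2,2) -> caps B=0 W=0
Move 5: B@(0,2) -> caps B=1 W=0
Move 6: W@(3,0) -> caps B=1 W=0
Move 7: B@(3,2) -> caps B=1 W=0

Answer: ..B.
...B
..W.
WBB.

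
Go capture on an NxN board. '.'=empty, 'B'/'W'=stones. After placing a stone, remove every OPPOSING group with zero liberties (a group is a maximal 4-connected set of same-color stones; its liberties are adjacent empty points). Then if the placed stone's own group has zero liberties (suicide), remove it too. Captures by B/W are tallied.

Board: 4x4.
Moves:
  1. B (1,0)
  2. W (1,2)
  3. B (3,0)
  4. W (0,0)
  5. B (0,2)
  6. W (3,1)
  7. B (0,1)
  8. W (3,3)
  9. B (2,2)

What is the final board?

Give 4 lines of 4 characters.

Answer: .BB.
B.W.
..B.
BW.W

Derivation:
Move 1: B@(1,0) -> caps B=0 W=0
Move 2: W@(1,2) -> caps B=0 W=0
Move 3: B@(3,0) -> caps B=0 W=0
Move 4: W@(0,0) -> caps B=0 W=0
Move 5: B@(0,2) -> caps B=0 W=0
Move 6: W@(3,1) -> caps B=0 W=0
Move 7: B@(0,1) -> caps B=1 W=0
Move 8: W@(3,3) -> caps B=1 W=0
Move 9: B@(2,2) -> caps B=1 W=0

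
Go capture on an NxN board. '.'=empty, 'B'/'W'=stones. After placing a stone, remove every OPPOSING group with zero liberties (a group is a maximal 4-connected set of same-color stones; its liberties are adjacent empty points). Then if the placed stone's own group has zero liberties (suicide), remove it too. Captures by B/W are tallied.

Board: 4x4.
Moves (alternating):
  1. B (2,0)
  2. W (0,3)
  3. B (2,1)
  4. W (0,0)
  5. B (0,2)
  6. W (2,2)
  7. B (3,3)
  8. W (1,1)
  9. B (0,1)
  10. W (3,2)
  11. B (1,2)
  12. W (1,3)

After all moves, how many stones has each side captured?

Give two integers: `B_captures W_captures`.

Move 1: B@(2,0) -> caps B=0 W=0
Move 2: W@(0,3) -> caps B=0 W=0
Move 3: B@(2,1) -> caps B=0 W=0
Move 4: W@(0,0) -> caps B=0 W=0
Move 5: B@(0,2) -> caps B=0 W=0
Move 6: W@(2,2) -> caps B=0 W=0
Move 7: B@(3,3) -> caps B=0 W=0
Move 8: W@(1,1) -> caps B=0 W=0
Move 9: B@(0,1) -> caps B=0 W=0
Move 10: W@(3,2) -> caps B=0 W=0
Move 11: B@(1,2) -> caps B=0 W=0
Move 12: W@(1,3) -> caps B=0 W=3

Answer: 0 3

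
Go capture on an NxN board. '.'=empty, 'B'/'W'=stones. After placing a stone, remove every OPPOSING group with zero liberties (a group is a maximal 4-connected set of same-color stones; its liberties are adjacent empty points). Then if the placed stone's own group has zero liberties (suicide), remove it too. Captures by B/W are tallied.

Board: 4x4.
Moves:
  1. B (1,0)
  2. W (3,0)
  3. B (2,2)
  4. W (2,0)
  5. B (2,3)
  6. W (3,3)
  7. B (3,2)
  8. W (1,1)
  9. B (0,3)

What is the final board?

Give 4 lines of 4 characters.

Move 1: B@(1,0) -> caps B=0 W=0
Move 2: W@(3,0) -> caps B=0 W=0
Move 3: B@(2,2) -> caps B=0 W=0
Move 4: W@(2,0) -> caps B=0 W=0
Move 5: B@(2,3) -> caps B=0 W=0
Move 6: W@(3,3) -> caps B=0 W=0
Move 7: B@(3,2) -> caps B=1 W=0
Move 8: W@(1,1) -> caps B=1 W=0
Move 9: B@(0,3) -> caps B=1 W=0

Answer: ...B
BW..
W.BB
W.B.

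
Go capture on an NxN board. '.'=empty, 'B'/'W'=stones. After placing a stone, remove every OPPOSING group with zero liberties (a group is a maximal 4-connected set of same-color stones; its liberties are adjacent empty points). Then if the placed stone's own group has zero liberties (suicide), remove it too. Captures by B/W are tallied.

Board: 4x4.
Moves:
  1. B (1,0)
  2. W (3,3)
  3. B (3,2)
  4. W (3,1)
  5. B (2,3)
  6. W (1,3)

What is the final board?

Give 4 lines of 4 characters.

Answer: ....
B..W
...B
.WB.

Derivation:
Move 1: B@(1,0) -> caps B=0 W=0
Move 2: W@(3,3) -> caps B=0 W=0
Move 3: B@(3,2) -> caps B=0 W=0
Move 4: W@(3,1) -> caps B=0 W=0
Move 5: B@(2,3) -> caps B=1 W=0
Move 6: W@(1,3) -> caps B=1 W=0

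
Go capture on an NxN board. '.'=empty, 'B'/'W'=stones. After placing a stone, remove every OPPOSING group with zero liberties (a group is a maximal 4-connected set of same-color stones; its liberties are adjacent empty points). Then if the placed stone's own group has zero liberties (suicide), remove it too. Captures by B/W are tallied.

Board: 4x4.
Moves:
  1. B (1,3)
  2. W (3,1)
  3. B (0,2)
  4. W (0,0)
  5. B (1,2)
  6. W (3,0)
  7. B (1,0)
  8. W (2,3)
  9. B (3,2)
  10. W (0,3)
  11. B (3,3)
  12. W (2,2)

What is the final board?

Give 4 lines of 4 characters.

Move 1: B@(1,3) -> caps B=0 W=0
Move 2: W@(3,1) -> caps B=0 W=0
Move 3: B@(0,2) -> caps B=0 W=0
Move 4: W@(0,0) -> caps B=0 W=0
Move 5: B@(1,2) -> caps B=0 W=0
Move 6: W@(3,0) -> caps B=0 W=0
Move 7: B@(1,0) -> caps B=0 W=0
Move 8: W@(2,3) -> caps B=0 W=0
Move 9: B@(3,2) -> caps B=0 W=0
Move 10: W@(0,3) -> caps B=0 W=0
Move 11: B@(3,3) -> caps B=0 W=0
Move 12: W@(2,2) -> caps B=0 W=2

Answer: W.B.
B.BB
..WW
WW..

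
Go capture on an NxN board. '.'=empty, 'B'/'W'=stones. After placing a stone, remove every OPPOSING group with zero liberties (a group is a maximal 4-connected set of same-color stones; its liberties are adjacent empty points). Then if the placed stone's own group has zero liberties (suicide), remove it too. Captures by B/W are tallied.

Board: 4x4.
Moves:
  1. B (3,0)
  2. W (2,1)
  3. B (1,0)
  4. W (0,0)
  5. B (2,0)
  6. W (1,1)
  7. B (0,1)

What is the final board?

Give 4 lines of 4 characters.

Move 1: B@(3,0) -> caps B=0 W=0
Move 2: W@(2,1) -> caps B=0 W=0
Move 3: B@(1,0) -> caps B=0 W=0
Move 4: W@(0,0) -> caps B=0 W=0
Move 5: B@(2,0) -> caps B=0 W=0
Move 6: W@(1,1) -> caps B=0 W=0
Move 7: B@(0,1) -> caps B=1 W=0

Answer: .B..
BW..
BW..
B...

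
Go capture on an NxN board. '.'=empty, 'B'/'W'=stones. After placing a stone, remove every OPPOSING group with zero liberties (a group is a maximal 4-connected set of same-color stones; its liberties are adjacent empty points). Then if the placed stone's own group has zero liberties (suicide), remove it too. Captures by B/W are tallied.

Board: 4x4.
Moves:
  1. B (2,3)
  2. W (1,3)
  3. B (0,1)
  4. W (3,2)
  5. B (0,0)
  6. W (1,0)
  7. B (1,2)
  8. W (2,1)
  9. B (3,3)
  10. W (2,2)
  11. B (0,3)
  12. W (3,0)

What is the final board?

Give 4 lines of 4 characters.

Move 1: B@(2,3) -> caps B=0 W=0
Move 2: W@(1,3) -> caps B=0 W=0
Move 3: B@(0,1) -> caps B=0 W=0
Move 4: W@(3,2) -> caps B=0 W=0
Move 5: B@(0,0) -> caps B=0 W=0
Move 6: W@(1,0) -> caps B=0 W=0
Move 7: B@(1,2) -> caps B=0 W=0
Move 8: W@(2,1) -> caps B=0 W=0
Move 9: B@(3,3) -> caps B=0 W=0
Move 10: W@(2,2) -> caps B=0 W=2
Move 11: B@(0,3) -> caps B=0 W=2
Move 12: W@(3,0) -> caps B=0 W=2

Answer: BB.B
W.BW
.WW.
W.W.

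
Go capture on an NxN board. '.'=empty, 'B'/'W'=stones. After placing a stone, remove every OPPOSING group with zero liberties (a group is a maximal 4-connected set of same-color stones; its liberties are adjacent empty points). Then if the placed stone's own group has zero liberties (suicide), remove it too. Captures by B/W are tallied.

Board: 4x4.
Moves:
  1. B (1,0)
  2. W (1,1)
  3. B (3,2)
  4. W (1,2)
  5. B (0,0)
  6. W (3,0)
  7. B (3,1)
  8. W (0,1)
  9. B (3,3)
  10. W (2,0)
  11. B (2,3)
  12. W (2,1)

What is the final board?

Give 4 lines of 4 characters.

Answer: .W..
.WW.
WW.B
WBBB

Derivation:
Move 1: B@(1,0) -> caps B=0 W=0
Move 2: W@(1,1) -> caps B=0 W=0
Move 3: B@(3,2) -> caps B=0 W=0
Move 4: W@(1,2) -> caps B=0 W=0
Move 5: B@(0,0) -> caps B=0 W=0
Move 6: W@(3,0) -> caps B=0 W=0
Move 7: B@(3,1) -> caps B=0 W=0
Move 8: W@(0,1) -> caps B=0 W=0
Move 9: B@(3,3) -> caps B=0 W=0
Move 10: W@(2,0) -> caps B=0 W=2
Move 11: B@(2,3) -> caps B=0 W=2
Move 12: W@(2,1) -> caps B=0 W=2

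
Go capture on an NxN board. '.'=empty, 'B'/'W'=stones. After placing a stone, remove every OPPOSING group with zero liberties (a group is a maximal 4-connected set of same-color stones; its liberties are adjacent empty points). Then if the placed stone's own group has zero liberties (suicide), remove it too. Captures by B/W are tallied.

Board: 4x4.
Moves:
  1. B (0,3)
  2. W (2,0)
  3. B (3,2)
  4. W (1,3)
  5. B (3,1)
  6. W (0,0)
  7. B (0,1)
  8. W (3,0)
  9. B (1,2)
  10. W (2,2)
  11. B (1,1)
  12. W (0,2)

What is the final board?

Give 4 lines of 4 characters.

Move 1: B@(0,3) -> caps B=0 W=0
Move 2: W@(2,0) -> caps B=0 W=0
Move 3: B@(3,2) -> caps B=0 W=0
Move 4: W@(1,3) -> caps B=0 W=0
Move 5: B@(3,1) -> caps B=0 W=0
Move 6: W@(0,0) -> caps B=0 W=0
Move 7: B@(0,1) -> caps B=0 W=0
Move 8: W@(3,0) -> caps B=0 W=0
Move 9: B@(1,2) -> caps B=0 W=0
Move 10: W@(2,2) -> caps B=0 W=0
Move 11: B@(1,1) -> caps B=0 W=0
Move 12: W@(0,2) -> caps B=0 W=1

Answer: WBW.
.BBW
W.W.
WBB.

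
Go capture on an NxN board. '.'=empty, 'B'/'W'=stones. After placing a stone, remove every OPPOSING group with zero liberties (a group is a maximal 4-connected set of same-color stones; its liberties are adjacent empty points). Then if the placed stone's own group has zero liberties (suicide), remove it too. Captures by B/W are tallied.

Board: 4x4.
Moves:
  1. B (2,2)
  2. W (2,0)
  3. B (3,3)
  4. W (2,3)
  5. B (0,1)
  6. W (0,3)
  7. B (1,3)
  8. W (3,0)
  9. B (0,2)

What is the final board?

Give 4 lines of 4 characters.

Move 1: B@(2,2) -> caps B=0 W=0
Move 2: W@(2,0) -> caps B=0 W=0
Move 3: B@(3,3) -> caps B=0 W=0
Move 4: W@(2,3) -> caps B=0 W=0
Move 5: B@(0,1) -> caps B=0 W=0
Move 6: W@(0,3) -> caps B=0 W=0
Move 7: B@(1,3) -> caps B=1 W=0
Move 8: W@(3,0) -> caps B=1 W=0
Move 9: B@(0,2) -> caps B=2 W=0

Answer: .BB.
...B
W.B.
W..B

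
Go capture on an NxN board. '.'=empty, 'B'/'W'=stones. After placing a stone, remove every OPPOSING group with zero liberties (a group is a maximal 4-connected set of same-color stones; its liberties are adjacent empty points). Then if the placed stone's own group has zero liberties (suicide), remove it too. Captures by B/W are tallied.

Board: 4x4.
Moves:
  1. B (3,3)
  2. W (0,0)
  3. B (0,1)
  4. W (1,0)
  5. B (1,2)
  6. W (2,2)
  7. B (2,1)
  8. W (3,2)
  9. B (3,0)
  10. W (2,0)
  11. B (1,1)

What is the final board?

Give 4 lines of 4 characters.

Answer: .B..
.BB.
.BW.
B.WB

Derivation:
Move 1: B@(3,3) -> caps B=0 W=0
Move 2: W@(0,0) -> caps B=0 W=0
Move 3: B@(0,1) -> caps B=0 W=0
Move 4: W@(1,0) -> caps B=0 W=0
Move 5: B@(1,2) -> caps B=0 W=0
Move 6: W@(2,2) -> caps B=0 W=0
Move 7: B@(2,1) -> caps B=0 W=0
Move 8: W@(3,2) -> caps B=0 W=0
Move 9: B@(3,0) -> caps B=0 W=0
Move 10: W@(2,0) -> caps B=0 W=0
Move 11: B@(1,1) -> caps B=3 W=0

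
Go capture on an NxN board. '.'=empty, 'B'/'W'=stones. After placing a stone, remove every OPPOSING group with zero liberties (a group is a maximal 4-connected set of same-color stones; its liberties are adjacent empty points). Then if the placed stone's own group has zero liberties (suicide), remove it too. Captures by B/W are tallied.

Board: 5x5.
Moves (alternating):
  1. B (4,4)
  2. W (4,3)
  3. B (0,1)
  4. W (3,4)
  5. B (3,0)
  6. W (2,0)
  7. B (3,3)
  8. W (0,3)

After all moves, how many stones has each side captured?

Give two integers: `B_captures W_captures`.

Answer: 0 1

Derivation:
Move 1: B@(4,4) -> caps B=0 W=0
Move 2: W@(4,3) -> caps B=0 W=0
Move 3: B@(0,1) -> caps B=0 W=0
Move 4: W@(3,4) -> caps B=0 W=1
Move 5: B@(3,0) -> caps B=0 W=1
Move 6: W@(2,0) -> caps B=0 W=1
Move 7: B@(3,3) -> caps B=0 W=1
Move 8: W@(0,3) -> caps B=0 W=1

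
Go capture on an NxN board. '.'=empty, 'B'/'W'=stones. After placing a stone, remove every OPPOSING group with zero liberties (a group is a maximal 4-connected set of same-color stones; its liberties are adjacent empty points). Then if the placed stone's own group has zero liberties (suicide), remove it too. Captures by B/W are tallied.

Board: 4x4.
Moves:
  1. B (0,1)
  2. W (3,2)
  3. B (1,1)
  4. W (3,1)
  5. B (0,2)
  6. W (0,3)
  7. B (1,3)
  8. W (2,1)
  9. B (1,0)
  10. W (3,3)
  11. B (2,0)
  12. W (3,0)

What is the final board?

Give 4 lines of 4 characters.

Answer: .BB.
BB.B
BW..
WWWW

Derivation:
Move 1: B@(0,1) -> caps B=0 W=0
Move 2: W@(3,2) -> caps B=0 W=0
Move 3: B@(1,1) -> caps B=0 W=0
Move 4: W@(3,1) -> caps B=0 W=0
Move 5: B@(0,2) -> caps B=0 W=0
Move 6: W@(0,3) -> caps B=0 W=0
Move 7: B@(1,3) -> caps B=1 W=0
Move 8: W@(2,1) -> caps B=1 W=0
Move 9: B@(1,0) -> caps B=1 W=0
Move 10: W@(3,3) -> caps B=1 W=0
Move 11: B@(2,0) -> caps B=1 W=0
Move 12: W@(3,0) -> caps B=1 W=0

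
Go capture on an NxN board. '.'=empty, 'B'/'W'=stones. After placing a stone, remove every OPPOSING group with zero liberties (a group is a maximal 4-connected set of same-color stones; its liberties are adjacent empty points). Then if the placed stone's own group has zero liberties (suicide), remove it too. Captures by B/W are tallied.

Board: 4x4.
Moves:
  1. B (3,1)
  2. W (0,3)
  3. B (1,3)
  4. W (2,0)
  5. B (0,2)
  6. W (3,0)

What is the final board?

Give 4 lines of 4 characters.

Move 1: B@(3,1) -> caps B=0 W=0
Move 2: W@(0,3) -> caps B=0 W=0
Move 3: B@(1,3) -> caps B=0 W=0
Move 4: W@(2,0) -> caps B=0 W=0
Move 5: B@(0,2) -> caps B=1 W=0
Move 6: W@(3,0) -> caps B=1 W=0

Answer: ..B.
...B
W...
WB..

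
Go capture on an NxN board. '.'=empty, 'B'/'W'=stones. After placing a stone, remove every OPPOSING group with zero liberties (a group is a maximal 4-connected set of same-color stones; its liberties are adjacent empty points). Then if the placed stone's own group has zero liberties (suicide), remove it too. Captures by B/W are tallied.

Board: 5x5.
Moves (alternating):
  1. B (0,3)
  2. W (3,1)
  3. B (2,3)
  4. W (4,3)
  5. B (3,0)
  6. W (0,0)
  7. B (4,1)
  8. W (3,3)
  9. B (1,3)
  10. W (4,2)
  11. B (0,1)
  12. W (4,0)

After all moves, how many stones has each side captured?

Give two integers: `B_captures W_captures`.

Answer: 0 1

Derivation:
Move 1: B@(0,3) -> caps B=0 W=0
Move 2: W@(3,1) -> caps B=0 W=0
Move 3: B@(2,3) -> caps B=0 W=0
Move 4: W@(4,3) -> caps B=0 W=0
Move 5: B@(3,0) -> caps B=0 W=0
Move 6: W@(0,0) -> caps B=0 W=0
Move 7: B@(4,1) -> caps B=0 W=0
Move 8: W@(3,3) -> caps B=0 W=0
Move 9: B@(1,3) -> caps B=0 W=0
Move 10: W@(4,2) -> caps B=0 W=0
Move 11: B@(0,1) -> caps B=0 W=0
Move 12: W@(4,0) -> caps B=0 W=1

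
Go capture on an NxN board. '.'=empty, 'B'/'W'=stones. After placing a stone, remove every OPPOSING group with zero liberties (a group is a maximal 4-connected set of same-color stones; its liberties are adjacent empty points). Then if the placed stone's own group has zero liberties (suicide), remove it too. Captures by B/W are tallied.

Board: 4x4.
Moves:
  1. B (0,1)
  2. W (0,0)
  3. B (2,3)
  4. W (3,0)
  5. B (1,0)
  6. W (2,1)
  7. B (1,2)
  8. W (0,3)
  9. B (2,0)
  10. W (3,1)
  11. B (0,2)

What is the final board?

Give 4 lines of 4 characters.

Move 1: B@(0,1) -> caps B=0 W=0
Move 2: W@(0,0) -> caps B=0 W=0
Move 3: B@(2,3) -> caps B=0 W=0
Move 4: W@(3,0) -> caps B=0 W=0
Move 5: B@(1,0) -> caps B=1 W=0
Move 6: W@(2,1) -> caps B=1 W=0
Move 7: B@(1,2) -> caps B=1 W=0
Move 8: W@(0,3) -> caps B=1 W=0
Move 9: B@(2,0) -> caps B=1 W=0
Move 10: W@(3,1) -> caps B=1 W=0
Move 11: B@(0,2) -> caps B=1 W=0

Answer: .BBW
B.B.
BW.B
WW..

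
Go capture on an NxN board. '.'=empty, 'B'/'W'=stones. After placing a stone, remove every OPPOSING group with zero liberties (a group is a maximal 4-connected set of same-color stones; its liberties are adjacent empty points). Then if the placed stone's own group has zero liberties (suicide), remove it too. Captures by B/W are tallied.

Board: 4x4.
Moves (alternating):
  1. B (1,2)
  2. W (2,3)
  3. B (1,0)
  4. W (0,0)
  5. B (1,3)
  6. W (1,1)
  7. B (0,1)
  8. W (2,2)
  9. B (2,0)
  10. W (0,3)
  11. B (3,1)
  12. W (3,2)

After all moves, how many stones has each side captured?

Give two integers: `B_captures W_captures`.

Move 1: B@(1,2) -> caps B=0 W=0
Move 2: W@(2,3) -> caps B=0 W=0
Move 3: B@(1,0) -> caps B=0 W=0
Move 4: W@(0,0) -> caps B=0 W=0
Move 5: B@(1,3) -> caps B=0 W=0
Move 6: W@(1,1) -> caps B=0 W=0
Move 7: B@(0,1) -> caps B=1 W=0
Move 8: W@(2,2) -> caps B=1 W=0
Move 9: B@(2,0) -> caps B=1 W=0
Move 10: W@(0,3) -> caps B=1 W=0
Move 11: B@(3,1) -> caps B=1 W=0
Move 12: W@(3,2) -> caps B=1 W=0

Answer: 1 0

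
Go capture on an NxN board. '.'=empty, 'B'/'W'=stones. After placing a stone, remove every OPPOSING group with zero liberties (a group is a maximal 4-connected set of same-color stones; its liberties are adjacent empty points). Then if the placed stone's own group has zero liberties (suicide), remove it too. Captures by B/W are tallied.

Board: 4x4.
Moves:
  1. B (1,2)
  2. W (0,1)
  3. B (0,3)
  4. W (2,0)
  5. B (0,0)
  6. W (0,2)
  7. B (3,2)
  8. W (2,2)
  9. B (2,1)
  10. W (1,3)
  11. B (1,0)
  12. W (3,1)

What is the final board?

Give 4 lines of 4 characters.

Answer: BWW.
B.BW
WBW.
.WB.

Derivation:
Move 1: B@(1,2) -> caps B=0 W=0
Move 2: W@(0,1) -> caps B=0 W=0
Move 3: B@(0,3) -> caps B=0 W=0
Move 4: W@(2,0) -> caps B=0 W=0
Move 5: B@(0,0) -> caps B=0 W=0
Move 6: W@(0,2) -> caps B=0 W=0
Move 7: B@(3,2) -> caps B=0 W=0
Move 8: W@(2,2) -> caps B=0 W=0
Move 9: B@(2,1) -> caps B=0 W=0
Move 10: W@(1,3) -> caps B=0 W=1
Move 11: B@(1,0) -> caps B=0 W=1
Move 12: W@(3,1) -> caps B=0 W=1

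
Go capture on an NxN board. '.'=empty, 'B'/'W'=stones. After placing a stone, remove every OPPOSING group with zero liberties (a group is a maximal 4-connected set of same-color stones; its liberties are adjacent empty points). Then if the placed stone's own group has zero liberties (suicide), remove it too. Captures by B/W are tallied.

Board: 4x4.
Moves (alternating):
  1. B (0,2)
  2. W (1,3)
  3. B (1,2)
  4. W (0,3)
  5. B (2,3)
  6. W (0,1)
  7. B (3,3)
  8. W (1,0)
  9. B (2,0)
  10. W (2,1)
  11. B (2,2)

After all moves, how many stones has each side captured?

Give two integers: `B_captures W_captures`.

Move 1: B@(0,2) -> caps B=0 W=0
Move 2: W@(1,3) -> caps B=0 W=0
Move 3: B@(1,2) -> caps B=0 W=0
Move 4: W@(0,3) -> caps B=0 W=0
Move 5: B@(2,3) -> caps B=2 W=0
Move 6: W@(0,1) -> caps B=2 W=0
Move 7: B@(3,3) -> caps B=2 W=0
Move 8: W@(1,0) -> caps B=2 W=0
Move 9: B@(2,0) -> caps B=2 W=0
Move 10: W@(2,1) -> caps B=2 W=0
Move 11: B@(2,2) -> caps B=2 W=0

Answer: 2 0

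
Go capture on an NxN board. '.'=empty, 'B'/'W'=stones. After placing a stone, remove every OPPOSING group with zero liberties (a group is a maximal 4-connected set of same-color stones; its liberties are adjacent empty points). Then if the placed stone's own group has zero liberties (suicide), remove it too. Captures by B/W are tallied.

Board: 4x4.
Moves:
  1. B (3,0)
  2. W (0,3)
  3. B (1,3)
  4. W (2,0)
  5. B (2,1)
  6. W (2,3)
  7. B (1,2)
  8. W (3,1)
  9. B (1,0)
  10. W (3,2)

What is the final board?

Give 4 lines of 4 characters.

Answer: ...W
B.BB
WB.W
.WW.

Derivation:
Move 1: B@(3,0) -> caps B=0 W=0
Move 2: W@(0,3) -> caps B=0 W=0
Move 3: B@(1,3) -> caps B=0 W=0
Move 4: W@(2,0) -> caps B=0 W=0
Move 5: B@(2,1) -> caps B=0 W=0
Move 6: W@(2,3) -> caps B=0 W=0
Move 7: B@(1,2) -> caps B=0 W=0
Move 8: W@(3,1) -> caps B=0 W=1
Move 9: B@(1,0) -> caps B=0 W=1
Move 10: W@(3,2) -> caps B=0 W=1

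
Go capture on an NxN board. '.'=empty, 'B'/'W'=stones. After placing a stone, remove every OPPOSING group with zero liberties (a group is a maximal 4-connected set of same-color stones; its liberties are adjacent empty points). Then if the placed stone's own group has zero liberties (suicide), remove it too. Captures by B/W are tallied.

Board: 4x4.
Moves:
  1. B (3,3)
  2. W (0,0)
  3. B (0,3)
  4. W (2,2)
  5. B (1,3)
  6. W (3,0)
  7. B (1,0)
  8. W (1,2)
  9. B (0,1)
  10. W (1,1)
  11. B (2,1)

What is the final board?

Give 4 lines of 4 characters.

Move 1: B@(3,3) -> caps B=0 W=0
Move 2: W@(0,0) -> caps B=0 W=0
Move 3: B@(0,3) -> caps B=0 W=0
Move 4: W@(2,2) -> caps B=0 W=0
Move 5: B@(1,3) -> caps B=0 W=0
Move 6: W@(3,0) -> caps B=0 W=0
Move 7: B@(1,0) -> caps B=0 W=0
Move 8: W@(1,2) -> caps B=0 W=0
Move 9: B@(0,1) -> caps B=1 W=0
Move 10: W@(1,1) -> caps B=1 W=0
Move 11: B@(2,1) -> caps B=1 W=0

Answer: .B.B
BWWB
.BW.
W..B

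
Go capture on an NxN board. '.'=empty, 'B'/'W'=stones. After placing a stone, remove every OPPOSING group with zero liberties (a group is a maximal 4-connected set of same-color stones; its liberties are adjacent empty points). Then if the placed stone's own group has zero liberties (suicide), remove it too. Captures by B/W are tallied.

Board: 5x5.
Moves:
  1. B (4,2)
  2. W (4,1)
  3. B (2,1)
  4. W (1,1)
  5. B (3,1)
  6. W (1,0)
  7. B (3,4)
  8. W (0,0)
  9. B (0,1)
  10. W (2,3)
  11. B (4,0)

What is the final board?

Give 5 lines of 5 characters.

Move 1: B@(4,2) -> caps B=0 W=0
Move 2: W@(4,1) -> caps B=0 W=0
Move 3: B@(2,1) -> caps B=0 W=0
Move 4: W@(1,1) -> caps B=0 W=0
Move 5: B@(3,1) -> caps B=0 W=0
Move 6: W@(1,0) -> caps B=0 W=0
Move 7: B@(3,4) -> caps B=0 W=0
Move 8: W@(0,0) -> caps B=0 W=0
Move 9: B@(0,1) -> caps B=0 W=0
Move 10: W@(2,3) -> caps B=0 W=0
Move 11: B@(4,0) -> caps B=1 W=0

Answer: WB...
WW...
.B.W.
.B..B
B.B..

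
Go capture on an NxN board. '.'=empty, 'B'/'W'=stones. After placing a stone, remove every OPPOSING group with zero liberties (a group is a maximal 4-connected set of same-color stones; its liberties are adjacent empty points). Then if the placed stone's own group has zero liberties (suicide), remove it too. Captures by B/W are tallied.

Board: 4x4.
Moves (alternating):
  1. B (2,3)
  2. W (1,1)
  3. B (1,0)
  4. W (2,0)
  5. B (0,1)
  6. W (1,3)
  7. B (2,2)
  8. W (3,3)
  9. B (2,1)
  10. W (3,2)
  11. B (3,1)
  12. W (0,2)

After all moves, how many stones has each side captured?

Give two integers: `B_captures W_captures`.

Move 1: B@(2,3) -> caps B=0 W=0
Move 2: W@(1,1) -> caps B=0 W=0
Move 3: B@(1,0) -> caps B=0 W=0
Move 4: W@(2,0) -> caps B=0 W=0
Move 5: B@(0,1) -> caps B=0 W=0
Move 6: W@(1,3) -> caps B=0 W=0
Move 7: B@(2,2) -> caps B=0 W=0
Move 8: W@(3,3) -> caps B=0 W=0
Move 9: B@(2,1) -> caps B=0 W=0
Move 10: W@(3,2) -> caps B=0 W=0
Move 11: B@(3,1) -> caps B=2 W=0
Move 12: W@(0,2) -> caps B=2 W=0

Answer: 2 0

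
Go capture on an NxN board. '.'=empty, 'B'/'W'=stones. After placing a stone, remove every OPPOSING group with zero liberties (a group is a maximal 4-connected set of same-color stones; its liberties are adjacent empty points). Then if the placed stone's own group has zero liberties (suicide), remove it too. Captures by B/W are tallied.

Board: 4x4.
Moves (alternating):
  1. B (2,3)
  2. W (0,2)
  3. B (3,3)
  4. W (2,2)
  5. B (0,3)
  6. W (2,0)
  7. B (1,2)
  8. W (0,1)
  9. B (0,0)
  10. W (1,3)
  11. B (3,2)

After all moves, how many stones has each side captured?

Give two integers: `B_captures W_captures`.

Answer: 0 1

Derivation:
Move 1: B@(2,3) -> caps B=0 W=0
Move 2: W@(0,2) -> caps B=0 W=0
Move 3: B@(3,3) -> caps B=0 W=0
Move 4: W@(2,2) -> caps B=0 W=0
Move 5: B@(0,3) -> caps B=0 W=0
Move 6: W@(2,0) -> caps B=0 W=0
Move 7: B@(1,2) -> caps B=0 W=0
Move 8: W@(0,1) -> caps B=0 W=0
Move 9: B@(0,0) -> caps B=0 W=0
Move 10: W@(1,3) -> caps B=0 W=1
Move 11: B@(3,2) -> caps B=0 W=1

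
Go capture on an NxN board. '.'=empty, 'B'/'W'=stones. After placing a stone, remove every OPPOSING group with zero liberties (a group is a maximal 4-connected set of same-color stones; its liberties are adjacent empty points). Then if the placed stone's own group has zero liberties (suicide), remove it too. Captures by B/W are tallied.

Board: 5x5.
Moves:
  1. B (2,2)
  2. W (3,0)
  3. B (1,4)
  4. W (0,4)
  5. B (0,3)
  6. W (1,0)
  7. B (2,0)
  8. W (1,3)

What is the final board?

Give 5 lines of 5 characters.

Answer: ...B.
W..WB
B.B..
W....
.....

Derivation:
Move 1: B@(2,2) -> caps B=0 W=0
Move 2: W@(3,0) -> caps B=0 W=0
Move 3: B@(1,4) -> caps B=0 W=0
Move 4: W@(0,4) -> caps B=0 W=0
Move 5: B@(0,3) -> caps B=1 W=0
Move 6: W@(1,0) -> caps B=1 W=0
Move 7: B@(2,0) -> caps B=1 W=0
Move 8: W@(1,3) -> caps B=1 W=0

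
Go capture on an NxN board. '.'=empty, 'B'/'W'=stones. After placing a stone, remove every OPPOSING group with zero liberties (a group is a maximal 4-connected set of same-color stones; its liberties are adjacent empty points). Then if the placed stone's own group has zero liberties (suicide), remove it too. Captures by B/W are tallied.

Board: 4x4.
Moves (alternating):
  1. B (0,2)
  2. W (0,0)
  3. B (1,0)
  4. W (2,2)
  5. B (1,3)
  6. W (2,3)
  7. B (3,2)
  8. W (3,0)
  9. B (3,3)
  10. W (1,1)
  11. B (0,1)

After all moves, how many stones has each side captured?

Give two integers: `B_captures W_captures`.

Move 1: B@(0,2) -> caps B=0 W=0
Move 2: W@(0,0) -> caps B=0 W=0
Move 3: B@(1,0) -> caps B=0 W=0
Move 4: W@(2,2) -> caps B=0 W=0
Move 5: B@(1,3) -> caps B=0 W=0
Move 6: W@(2,3) -> caps B=0 W=0
Move 7: B@(3,2) -> caps B=0 W=0
Move 8: W@(3,0) -> caps B=0 W=0
Move 9: B@(3,3) -> caps B=0 W=0
Move 10: W@(1,1) -> caps B=0 W=0
Move 11: B@(0,1) -> caps B=1 W=0

Answer: 1 0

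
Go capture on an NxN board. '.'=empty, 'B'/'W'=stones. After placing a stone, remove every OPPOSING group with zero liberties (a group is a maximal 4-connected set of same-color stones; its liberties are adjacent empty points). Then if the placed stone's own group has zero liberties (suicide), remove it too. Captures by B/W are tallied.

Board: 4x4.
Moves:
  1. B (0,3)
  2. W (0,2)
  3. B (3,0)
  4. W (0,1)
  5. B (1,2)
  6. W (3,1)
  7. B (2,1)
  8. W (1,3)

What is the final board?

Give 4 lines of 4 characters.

Answer: .WW.
..BW
.B..
BW..

Derivation:
Move 1: B@(0,3) -> caps B=0 W=0
Move 2: W@(0,2) -> caps B=0 W=0
Move 3: B@(3,0) -> caps B=0 W=0
Move 4: W@(0,1) -> caps B=0 W=0
Move 5: B@(1,2) -> caps B=0 W=0
Move 6: W@(3,1) -> caps B=0 W=0
Move 7: B@(2,1) -> caps B=0 W=0
Move 8: W@(1,3) -> caps B=0 W=1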